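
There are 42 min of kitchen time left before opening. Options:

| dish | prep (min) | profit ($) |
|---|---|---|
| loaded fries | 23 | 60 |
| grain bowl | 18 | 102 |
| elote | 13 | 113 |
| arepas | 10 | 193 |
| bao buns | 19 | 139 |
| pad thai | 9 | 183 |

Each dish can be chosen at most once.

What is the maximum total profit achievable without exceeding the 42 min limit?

515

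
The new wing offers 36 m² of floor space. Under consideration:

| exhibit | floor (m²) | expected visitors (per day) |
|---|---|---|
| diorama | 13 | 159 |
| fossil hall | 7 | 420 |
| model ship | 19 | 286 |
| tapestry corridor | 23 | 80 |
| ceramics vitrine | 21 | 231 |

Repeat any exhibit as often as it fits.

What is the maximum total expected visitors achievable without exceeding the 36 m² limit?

2100

Density check — fossil hall 60.00, model ship 15.05, diorama 12.23 are the best per m².
5×fossil hall uses 35 of the 36 m² and totals 2100.
The spare 1 m² is too small for any remaining exhibit, and no exchange beats 2100.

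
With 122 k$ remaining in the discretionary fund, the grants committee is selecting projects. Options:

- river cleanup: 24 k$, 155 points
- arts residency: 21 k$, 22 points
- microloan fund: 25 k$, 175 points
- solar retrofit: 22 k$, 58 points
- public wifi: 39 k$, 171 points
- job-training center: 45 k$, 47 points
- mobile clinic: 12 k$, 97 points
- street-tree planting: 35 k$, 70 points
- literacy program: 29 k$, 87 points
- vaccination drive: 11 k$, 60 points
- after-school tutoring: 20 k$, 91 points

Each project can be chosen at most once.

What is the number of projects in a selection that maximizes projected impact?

Best achievable projected impact is 689.
One optimal bundle: river cleanup + microloan fund + public wifi + mobile clinic + after-school tutoring (120 k$).
Every optimal selection uses 5 projects.

5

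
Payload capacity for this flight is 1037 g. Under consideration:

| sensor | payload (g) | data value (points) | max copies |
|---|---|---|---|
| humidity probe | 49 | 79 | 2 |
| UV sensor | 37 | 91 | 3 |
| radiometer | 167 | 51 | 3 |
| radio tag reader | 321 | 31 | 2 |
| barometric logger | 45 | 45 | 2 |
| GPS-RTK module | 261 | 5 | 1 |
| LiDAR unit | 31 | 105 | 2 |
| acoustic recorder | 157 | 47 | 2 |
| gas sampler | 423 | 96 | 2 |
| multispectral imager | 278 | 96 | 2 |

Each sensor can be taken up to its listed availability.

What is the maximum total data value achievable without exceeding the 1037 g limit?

Greedy by ratio would take 2×humidity probe + 3×UV sensor + 2×barometric logger + 2×LiDAR unit + 2×multispectral imager: 917 g used, total 923.
Dropping 2×multispectral imager frees 556 g; slotting in 3×radiometer + acoustic recorder (658 g) lifts the total to 931 at 1019 g.
Every other selection either busts 1037 g or exceeds an availability limit or fails to beat 931.

931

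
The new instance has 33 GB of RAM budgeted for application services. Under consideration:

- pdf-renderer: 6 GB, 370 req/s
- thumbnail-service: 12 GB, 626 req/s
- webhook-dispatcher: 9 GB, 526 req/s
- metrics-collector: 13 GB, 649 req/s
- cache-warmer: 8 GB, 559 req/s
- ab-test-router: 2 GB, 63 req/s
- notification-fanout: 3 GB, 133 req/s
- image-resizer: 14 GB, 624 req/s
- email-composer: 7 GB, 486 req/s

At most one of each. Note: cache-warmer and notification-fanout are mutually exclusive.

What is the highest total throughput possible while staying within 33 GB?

2041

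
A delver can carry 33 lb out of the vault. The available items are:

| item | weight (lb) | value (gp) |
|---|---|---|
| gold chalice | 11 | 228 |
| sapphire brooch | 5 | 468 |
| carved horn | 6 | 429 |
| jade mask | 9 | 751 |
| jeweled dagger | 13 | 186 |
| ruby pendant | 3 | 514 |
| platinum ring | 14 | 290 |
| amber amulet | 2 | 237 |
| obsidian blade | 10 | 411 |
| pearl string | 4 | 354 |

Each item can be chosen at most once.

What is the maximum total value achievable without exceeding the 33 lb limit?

The ratio ordering already packs tightly: sapphire brooch + carved horn + jade mask + ruby pendant + amber amulet + pearl string, 29 lb, 2753.
The closest alternative, sapphire brooch + jade mask + ruby pendant + amber amulet + obsidian blade + pearl string, reaches only 2735.

2753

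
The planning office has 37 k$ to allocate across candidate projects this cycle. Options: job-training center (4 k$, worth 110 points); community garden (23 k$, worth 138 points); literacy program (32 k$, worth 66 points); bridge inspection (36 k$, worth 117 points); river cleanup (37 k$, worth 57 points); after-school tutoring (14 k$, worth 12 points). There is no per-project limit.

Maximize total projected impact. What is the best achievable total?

Ranking by ratio (projected impact/k$): job-training center 27.50, community garden 6.00, bridge inspection 3.25.
Taking 9×job-training center: 36 k$ used, 990 in projected impact.
Every other selection either busts 37 k$ or fails to beat 990.

990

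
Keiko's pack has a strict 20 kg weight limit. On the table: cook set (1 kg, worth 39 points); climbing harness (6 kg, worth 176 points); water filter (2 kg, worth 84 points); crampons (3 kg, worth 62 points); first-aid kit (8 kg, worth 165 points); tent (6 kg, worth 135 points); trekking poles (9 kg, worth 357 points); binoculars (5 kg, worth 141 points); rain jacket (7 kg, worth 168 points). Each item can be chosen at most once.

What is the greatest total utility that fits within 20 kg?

Taking the top-ratio items first gives cook set + climbing harness + water filter + trekking poles for 656 (18 kg).
Replace climbing harness with crampons + binoculars: the trade gains 27 net, giving 683 at 20 kg.
Nothing else within 20 kg beats 683.

683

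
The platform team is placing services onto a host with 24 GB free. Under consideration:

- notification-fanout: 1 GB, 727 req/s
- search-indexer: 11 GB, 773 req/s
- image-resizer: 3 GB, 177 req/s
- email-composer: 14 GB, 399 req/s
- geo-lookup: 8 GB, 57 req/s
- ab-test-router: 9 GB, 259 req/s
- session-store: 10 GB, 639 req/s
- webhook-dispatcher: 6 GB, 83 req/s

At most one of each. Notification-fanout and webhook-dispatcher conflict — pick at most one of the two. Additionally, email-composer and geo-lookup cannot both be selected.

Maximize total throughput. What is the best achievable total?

2139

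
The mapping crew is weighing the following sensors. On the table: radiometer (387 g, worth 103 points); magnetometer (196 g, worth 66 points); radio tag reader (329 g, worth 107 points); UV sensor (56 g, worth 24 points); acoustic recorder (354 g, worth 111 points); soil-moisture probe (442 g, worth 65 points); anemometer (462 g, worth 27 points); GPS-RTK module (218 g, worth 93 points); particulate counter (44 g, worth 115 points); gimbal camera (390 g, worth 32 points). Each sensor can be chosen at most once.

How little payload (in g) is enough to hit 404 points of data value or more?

Need the lightest bundle worth ≥ 404.
magnetometer + radio tag reader + UV sensor + GPS-RTK module + particulate counter: 405 data value at 843 g.
No combination under 843 g hits 404.

843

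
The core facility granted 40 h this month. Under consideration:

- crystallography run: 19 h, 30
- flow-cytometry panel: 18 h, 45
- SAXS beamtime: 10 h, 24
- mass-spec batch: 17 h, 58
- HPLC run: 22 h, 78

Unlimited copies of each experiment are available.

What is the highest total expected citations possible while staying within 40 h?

Best packing: mass-spec batch + HPLC run — 39 h, 136 total.
Nothing else within 40 h beats 136.

136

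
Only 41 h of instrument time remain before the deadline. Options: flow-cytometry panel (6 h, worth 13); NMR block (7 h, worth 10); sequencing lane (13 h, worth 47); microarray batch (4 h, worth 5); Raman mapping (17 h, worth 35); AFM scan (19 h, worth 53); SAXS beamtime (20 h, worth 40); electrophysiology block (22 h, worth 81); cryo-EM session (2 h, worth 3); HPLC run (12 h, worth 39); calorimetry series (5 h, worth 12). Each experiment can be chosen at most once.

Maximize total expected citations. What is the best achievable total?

Filling by ratio: sequencing lane + electrophysiology block + calorimetry series for 140, with 1 h left unused.
Replace calorimetry series with flow-cytometry panel: the trade gains 1 net, giving 141 at 41 h.
No other feasible combination exceeds 141.

141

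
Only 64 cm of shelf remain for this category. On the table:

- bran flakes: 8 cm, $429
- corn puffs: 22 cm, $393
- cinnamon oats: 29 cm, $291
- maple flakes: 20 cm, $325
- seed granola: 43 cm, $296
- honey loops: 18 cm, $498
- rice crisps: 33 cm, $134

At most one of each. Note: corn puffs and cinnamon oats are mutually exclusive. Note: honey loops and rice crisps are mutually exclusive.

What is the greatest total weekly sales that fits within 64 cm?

1320

Bran flakes + corn puffs + honey loops uses 48 of the 64 cm and totals 1320.
Runner-up bran flakes + maple flakes + honey loops tops out at 1252.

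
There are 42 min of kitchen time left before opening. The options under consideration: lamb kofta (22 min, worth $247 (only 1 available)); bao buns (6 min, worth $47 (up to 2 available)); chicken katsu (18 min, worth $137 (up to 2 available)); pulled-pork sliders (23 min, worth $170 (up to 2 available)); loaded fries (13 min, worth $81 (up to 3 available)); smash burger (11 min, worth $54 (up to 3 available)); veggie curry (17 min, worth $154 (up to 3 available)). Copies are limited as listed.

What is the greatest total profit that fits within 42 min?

401

Ranking by ratio (profit/min): lamb kofta 11.23, veggie curry 9.06, bao buns 7.83.
Taking lamb kofta + veggie curry: 39 min used, 401 in profit.
No other feasible combination exceeds 401.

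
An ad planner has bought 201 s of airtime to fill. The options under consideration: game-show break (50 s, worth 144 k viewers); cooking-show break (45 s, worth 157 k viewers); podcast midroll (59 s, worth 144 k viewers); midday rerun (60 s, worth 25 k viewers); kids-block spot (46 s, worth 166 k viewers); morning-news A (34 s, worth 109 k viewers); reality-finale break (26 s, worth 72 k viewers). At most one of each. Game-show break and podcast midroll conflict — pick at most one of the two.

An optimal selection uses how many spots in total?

5

The maximum expected reach within 201 s is 648.
game-show break + cooking-show break + kids-block spot + morning-news A + reality-finale break hits 648 at 201 s.
Any selection reaching 648 contains exactly 5 spots.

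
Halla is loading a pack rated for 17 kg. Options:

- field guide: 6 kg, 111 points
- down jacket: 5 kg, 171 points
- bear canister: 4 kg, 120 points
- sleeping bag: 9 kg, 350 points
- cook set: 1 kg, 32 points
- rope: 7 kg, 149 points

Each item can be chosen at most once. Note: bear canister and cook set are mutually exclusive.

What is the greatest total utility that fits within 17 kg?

553

Down jacket + sleeping bag + cook set uses 15 of the 17 kg and totals 553.
Every other selection either busts 17 kg or breaks a pairing rule or fails to beat 553.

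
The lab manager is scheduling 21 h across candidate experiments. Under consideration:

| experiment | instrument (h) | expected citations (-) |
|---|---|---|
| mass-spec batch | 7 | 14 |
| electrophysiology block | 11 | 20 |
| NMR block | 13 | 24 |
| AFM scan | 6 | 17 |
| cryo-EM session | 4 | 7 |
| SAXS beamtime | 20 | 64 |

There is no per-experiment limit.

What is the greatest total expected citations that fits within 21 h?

Best packing: SAXS beamtime — 20 h, 64 total.
That's the maximum — no swap from here does better than 64.

64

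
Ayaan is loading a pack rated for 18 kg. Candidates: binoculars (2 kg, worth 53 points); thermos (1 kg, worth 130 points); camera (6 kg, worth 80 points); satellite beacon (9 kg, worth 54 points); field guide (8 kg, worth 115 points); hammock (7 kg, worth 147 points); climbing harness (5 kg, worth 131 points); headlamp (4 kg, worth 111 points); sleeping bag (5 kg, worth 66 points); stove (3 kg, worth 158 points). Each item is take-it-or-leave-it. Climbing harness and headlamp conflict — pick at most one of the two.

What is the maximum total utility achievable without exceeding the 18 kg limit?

Best packing: binoculars + thermos + hammock + climbing harness + stove — 18 kg, 619 total.
Runner-up binoculars + thermos + hammock + headlamp + stove tops out at 599.

619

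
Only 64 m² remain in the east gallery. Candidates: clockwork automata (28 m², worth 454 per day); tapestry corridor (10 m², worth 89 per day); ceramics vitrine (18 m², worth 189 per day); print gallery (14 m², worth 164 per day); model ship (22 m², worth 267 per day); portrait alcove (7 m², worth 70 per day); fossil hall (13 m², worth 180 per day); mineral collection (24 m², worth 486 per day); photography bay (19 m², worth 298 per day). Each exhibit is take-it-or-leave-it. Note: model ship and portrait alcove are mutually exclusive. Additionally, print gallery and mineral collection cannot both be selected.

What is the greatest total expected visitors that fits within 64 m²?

1034

Taking the top-ratio exhibits first gives clockwork automata + portrait alcove + mineral collection for 1010 (59 m²).
Dropping clockwork automata frees 28 m²; slotting in fossil hall + photography bay (32 m²) lifts the total to 1034 at 63 m².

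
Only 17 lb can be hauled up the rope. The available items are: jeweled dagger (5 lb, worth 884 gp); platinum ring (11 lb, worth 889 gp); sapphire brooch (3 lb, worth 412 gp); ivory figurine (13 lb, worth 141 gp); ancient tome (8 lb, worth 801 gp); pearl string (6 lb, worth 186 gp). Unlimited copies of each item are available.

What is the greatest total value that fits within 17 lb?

2652

The ratio ordering already packs tightly: 3×jeweled dagger, 15 lb, 2652.
No other feasible combination exceeds 2652.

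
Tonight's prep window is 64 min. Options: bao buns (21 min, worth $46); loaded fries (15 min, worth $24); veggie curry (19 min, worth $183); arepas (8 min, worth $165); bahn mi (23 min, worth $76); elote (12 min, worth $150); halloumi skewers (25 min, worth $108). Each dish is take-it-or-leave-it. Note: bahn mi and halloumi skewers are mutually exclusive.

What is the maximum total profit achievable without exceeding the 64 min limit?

Ranking by ratio (profit/min): arepas 20.62, elote 12.50, veggie curry 9.63.
Veggie curry + arepas + elote + halloumi skewers uses 64 of the 64 min and totals 606.

606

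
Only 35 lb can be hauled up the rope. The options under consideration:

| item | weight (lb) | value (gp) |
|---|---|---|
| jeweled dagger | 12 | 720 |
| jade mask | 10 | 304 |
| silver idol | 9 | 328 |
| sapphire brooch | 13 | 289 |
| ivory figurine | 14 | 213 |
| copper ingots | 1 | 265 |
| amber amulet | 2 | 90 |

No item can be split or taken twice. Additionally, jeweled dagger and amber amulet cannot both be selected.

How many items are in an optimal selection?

4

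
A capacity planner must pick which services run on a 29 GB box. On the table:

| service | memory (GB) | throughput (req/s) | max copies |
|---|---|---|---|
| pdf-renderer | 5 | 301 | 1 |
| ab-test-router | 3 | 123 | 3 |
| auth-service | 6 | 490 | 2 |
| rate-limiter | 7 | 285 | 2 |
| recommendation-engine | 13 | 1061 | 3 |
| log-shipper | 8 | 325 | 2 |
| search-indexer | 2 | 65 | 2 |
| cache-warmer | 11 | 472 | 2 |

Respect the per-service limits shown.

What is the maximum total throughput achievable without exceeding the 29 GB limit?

Filling by ratio: ab-test-router + 2×auth-service + recommendation-engine for 2164, with 1 GB left unused.
Dropping 2×auth-service frees 12 GB; slotting in recommendation-engine (13 GB) lifts the total to 2245 at 29 GB.

2245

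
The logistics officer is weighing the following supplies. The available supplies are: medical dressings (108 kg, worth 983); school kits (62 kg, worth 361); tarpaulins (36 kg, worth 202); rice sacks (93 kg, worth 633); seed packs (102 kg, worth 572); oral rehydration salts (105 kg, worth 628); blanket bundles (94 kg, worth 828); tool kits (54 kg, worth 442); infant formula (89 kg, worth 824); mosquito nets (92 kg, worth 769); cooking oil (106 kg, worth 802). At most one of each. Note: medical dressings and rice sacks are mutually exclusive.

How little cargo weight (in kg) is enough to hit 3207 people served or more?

379

Look for the lowest-cargo combination reaching 3207.
medical dressings + tarpaulins + tool kits + infant formula + mosquito nets reaches 3220 using 379 kg.
Any bundle with less than 379 kg falls short of 3207.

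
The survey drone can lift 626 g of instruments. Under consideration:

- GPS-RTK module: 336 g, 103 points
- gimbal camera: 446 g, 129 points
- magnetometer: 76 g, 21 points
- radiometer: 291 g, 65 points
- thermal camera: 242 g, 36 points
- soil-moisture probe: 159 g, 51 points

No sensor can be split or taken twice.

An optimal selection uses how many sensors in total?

2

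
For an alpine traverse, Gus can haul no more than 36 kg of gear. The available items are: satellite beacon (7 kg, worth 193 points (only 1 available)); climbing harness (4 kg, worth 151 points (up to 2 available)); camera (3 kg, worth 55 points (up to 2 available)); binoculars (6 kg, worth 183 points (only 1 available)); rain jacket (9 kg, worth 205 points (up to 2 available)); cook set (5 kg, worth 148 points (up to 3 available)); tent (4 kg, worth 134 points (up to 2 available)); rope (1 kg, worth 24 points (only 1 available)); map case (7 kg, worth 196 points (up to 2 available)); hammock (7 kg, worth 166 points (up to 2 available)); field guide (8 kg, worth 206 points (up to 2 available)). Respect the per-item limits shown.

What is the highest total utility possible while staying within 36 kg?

1145

Greedy by ratio would take 2×climbing harness + camera + binoculars + 2×cook set + 2×tent + rope: 36 kg used, total 1128.
Dropping camera and 2×cook set and rope frees 14 kg; slotting in 2×map case (14 kg) lifts the total to 1145 at 36 kg.
That's the maximum — no swap from here does better than 1145.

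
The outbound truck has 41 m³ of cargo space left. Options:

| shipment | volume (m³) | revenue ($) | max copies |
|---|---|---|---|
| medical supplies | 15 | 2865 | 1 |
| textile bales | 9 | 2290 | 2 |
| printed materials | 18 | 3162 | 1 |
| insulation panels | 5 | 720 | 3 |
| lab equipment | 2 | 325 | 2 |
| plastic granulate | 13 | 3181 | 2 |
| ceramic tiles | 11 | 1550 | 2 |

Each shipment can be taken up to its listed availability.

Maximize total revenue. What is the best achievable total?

Ranking by ratio (revenue/m³): textile bales 254.44, plastic granulate 244.69, medical supplies 191.00.
Taking the top-ratio shipments first gives 2×textile bales + insulation panels + 2×lab equipment + plastic granulate for 9131 (40 m³).
Dropping textile bales and 2×lab equipment frees 13 m³; slotting in plastic granulate (13 m³) lifts the total to 9372 at 40 m³.
The spare 1 m³ is too small for any remaining shipment, and no exchange beats 9372.

9372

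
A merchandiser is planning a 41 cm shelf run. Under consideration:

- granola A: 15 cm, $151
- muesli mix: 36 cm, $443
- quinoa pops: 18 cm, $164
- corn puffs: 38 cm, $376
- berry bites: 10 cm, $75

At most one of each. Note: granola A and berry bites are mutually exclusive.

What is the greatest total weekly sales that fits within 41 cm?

443

Muesli mix uses 36 of the 41 cm and totals 443.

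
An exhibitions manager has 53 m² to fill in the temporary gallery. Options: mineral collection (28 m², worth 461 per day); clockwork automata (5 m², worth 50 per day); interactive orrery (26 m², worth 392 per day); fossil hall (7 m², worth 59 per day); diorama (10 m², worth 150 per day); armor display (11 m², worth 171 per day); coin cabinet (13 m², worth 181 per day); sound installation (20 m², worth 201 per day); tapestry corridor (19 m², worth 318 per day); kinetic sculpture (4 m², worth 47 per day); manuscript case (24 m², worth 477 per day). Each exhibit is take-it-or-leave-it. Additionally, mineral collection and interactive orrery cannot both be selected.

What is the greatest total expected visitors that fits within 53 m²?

945

Diorama + tapestry corridor + manuscript case uses 53 of the 53 m² and totals 945.
Next best is mineral collection + manuscript case at 938 (52 m²) — short by 7.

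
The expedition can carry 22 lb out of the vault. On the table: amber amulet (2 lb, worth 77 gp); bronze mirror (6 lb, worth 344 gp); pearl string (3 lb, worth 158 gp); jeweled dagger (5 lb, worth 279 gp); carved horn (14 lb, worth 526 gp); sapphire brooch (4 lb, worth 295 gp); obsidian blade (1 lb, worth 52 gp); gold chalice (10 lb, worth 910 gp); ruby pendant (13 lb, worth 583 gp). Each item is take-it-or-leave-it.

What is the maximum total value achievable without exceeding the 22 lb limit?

1642

By value per lb: gold chalice 91.00, sapphire brooch 73.75, bronze mirror 57.33 lead.
Filling by ratio: bronze mirror + sapphire brooch + obsidian blade + gold chalice for 1601, with 1 lb left unused.
Dropping bronze mirror and obsidian blade frees 7 lb; slotting in pearl string + jeweled dagger (8 lb) lifts the total to 1642 at 22 lb.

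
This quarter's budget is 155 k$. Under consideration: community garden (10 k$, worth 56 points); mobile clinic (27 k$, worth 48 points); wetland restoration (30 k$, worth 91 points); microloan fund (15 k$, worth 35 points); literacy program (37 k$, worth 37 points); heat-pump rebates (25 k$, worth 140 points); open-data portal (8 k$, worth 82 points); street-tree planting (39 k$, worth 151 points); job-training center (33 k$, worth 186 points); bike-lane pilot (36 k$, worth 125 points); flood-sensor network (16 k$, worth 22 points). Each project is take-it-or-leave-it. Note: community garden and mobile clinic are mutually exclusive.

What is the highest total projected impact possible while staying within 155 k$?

Density check — open-data portal 10.25, job-training center 5.64, community garden 5.60, heat-pump rebates 5.60 are the best per k$.
Best packing: community garden + heat-pump rebates + open-data portal + street-tree planting + job-training center + bike-lane pilot — 151 k$, 740 total.
Runner-up community garden + wetland restoration + heat-pump rebates + open-data portal + street-tree planting + job-training center tops out at 706.

740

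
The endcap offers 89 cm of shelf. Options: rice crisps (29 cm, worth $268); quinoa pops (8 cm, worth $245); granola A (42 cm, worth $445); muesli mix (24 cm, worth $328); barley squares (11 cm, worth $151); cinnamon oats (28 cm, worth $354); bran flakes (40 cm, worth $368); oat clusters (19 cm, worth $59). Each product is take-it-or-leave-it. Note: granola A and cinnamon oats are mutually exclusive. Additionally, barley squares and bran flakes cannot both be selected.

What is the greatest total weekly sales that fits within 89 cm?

1195

Density check — quinoa pops 30.62, barley squares 13.73, muesli mix 13.67 are the best per cm.
Greedy by ratio would take quinoa pops + muesli mix + barley squares + cinnamon oats: 71 cm used, total 1078.
The 11 cm tied up in barley squares is better spent on rice crisps — total rises to 1195 (89 cm).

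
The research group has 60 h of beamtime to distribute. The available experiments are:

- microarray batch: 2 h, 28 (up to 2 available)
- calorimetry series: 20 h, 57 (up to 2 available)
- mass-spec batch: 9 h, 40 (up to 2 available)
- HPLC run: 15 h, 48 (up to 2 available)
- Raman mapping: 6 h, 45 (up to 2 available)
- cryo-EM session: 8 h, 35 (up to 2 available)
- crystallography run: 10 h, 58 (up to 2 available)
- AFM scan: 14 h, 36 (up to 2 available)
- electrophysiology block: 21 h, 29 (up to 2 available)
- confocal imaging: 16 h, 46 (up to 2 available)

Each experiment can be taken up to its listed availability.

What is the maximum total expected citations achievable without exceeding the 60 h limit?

354

Taking the top-ratio experiments first gives 2×microarray batch + 2×mass-spec batch + 2×Raman mapping + 2×crystallography run for 342 (54 h).
The 10 h tied up in crystallography run is better spent on 2×cryo-EM session — total rises to 354 (60 h).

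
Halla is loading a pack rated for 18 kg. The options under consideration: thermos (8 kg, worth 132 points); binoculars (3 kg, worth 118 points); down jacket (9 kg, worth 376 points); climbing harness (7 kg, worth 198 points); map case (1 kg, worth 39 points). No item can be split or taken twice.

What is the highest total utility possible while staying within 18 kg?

613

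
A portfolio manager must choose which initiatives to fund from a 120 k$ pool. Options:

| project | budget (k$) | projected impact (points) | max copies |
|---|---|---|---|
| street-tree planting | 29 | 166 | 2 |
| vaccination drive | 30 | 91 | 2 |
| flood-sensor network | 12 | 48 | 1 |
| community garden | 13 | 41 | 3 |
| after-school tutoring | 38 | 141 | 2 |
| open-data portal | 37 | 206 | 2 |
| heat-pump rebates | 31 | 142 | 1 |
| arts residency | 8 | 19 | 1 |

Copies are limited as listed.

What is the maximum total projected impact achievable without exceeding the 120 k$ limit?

Best packing: 2×street-tree planting + flood-sensor network + community garden + open-data portal — 120 k$, 627 total.

627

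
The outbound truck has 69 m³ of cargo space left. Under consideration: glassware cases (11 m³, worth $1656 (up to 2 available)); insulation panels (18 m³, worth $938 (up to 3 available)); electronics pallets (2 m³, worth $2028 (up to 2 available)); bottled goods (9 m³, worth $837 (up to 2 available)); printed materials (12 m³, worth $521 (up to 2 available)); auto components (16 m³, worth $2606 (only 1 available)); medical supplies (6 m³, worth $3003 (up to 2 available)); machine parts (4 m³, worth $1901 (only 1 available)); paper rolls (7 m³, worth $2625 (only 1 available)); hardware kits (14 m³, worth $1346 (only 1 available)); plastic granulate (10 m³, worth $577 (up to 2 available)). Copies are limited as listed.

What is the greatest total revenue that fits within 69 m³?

20506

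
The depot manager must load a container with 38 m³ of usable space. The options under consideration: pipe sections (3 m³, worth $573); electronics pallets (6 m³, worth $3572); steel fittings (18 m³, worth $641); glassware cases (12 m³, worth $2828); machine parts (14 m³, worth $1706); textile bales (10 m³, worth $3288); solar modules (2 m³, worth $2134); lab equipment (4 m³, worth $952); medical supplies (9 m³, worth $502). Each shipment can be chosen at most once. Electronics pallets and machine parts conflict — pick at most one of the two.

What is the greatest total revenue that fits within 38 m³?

13347

Best packing: pipe sections + electronics pallets + glassware cases + textile bales + solar modules + lab equipment — 37 m³, 13347 total.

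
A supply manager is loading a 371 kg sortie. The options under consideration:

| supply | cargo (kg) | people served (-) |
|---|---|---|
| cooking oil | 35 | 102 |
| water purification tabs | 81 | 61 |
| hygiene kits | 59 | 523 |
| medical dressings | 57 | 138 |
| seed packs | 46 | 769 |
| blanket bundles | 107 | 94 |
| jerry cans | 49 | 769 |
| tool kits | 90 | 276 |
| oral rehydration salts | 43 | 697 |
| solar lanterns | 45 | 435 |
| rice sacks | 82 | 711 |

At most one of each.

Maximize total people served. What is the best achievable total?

The ratio ordering already packs tightly: cooking oil + hygiene kits + seed packs + jerry cans + oral rehydration salts + solar lanterns + rice sacks, 359 kg, 4006.
Runner-up hygiene kits + seed packs + jerry cans + oral rehydration salts + solar lanterns + rice sacks tops out at 3904.

4006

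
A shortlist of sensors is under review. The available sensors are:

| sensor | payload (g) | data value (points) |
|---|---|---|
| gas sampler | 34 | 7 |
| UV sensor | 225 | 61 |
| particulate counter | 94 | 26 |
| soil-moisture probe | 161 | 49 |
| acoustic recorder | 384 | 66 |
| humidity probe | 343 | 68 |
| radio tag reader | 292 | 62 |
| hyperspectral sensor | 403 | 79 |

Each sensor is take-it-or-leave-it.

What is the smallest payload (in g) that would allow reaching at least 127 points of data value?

Need the lightest bundle worth ≥ 127.
UV sensor + particulate counter + soil-moisture probe reaches 136 using 480 g.
Any bundle with less than 480 g falls short of 127.

480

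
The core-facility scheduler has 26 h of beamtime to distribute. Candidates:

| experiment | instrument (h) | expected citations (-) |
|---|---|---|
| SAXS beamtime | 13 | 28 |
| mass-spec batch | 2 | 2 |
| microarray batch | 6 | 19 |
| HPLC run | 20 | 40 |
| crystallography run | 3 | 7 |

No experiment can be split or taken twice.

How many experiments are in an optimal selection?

2

Optimal total is 59.
For example microarray batch + HPLC run achieves it, using 26 h.
All optima have 2 experiments.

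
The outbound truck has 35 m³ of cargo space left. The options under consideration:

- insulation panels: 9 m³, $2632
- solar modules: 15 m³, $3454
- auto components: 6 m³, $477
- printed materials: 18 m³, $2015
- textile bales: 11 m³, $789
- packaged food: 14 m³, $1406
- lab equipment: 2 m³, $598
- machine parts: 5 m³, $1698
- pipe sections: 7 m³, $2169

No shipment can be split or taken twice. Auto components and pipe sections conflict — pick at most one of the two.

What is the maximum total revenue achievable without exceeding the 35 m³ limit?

Best packing: insulation panels + solar modules + lab equipment + pipe sections — 33 m³, 8853 total.
No other feasible combination exceeds 8853.

8853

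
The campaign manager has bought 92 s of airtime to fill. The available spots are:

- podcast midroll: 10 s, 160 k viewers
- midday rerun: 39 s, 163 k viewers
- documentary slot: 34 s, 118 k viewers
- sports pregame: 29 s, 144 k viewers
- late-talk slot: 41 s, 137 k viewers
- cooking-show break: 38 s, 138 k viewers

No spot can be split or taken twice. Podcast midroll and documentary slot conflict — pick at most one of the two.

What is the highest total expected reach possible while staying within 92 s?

467

By expected reach per s: podcast midroll 16.00, sports pregame 4.97, midday rerun 4.18 lead.
Podcast midroll + midday rerun + sports pregame uses 78 of the 92 s and totals 467.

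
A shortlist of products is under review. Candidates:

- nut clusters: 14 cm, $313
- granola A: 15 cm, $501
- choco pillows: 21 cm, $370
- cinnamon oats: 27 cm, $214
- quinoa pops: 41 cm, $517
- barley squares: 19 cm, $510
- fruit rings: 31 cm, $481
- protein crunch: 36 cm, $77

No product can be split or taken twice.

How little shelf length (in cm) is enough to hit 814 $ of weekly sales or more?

Minimise cm subject to total weekly sales ≥ 814.
nut clusters + granola A: 814 weekly sales at 29 cm.
No combination under 29 cm hits 814.

29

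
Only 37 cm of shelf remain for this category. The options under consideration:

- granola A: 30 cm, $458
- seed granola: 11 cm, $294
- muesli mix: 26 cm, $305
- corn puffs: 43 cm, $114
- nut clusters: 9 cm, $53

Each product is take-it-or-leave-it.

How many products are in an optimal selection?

The maximum weekly sales within 37 cm is 599.
For example seed granola + muesli mix achieves it, using 37 cm.
Every optimal selection uses 2 products.

2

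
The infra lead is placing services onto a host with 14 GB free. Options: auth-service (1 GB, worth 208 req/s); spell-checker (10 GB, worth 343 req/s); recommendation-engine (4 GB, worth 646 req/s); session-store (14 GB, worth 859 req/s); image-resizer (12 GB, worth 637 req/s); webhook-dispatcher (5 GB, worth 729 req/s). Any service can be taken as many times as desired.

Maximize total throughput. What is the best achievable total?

2912

The ratio ordering already packs tightly: 14×auth-service, 14 GB, 2912.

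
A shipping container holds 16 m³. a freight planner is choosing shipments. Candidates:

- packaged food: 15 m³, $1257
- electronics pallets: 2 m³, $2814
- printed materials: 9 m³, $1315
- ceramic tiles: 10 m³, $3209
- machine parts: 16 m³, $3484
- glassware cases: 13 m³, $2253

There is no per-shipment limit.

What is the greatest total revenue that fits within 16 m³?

22512

Best packing: 8×electronics pallets — 16 m³, 22512 total.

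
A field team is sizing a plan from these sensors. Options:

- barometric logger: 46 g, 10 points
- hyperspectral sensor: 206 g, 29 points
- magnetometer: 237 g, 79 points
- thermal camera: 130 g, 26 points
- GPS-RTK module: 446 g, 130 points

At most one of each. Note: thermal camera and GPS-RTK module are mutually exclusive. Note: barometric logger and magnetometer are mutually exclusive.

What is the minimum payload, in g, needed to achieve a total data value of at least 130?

Look for the lowest-payload combination reaching 130.
GPS-RTK module: 130 data value at 446 g.
Below 446 g the best achievable stays under 130.

446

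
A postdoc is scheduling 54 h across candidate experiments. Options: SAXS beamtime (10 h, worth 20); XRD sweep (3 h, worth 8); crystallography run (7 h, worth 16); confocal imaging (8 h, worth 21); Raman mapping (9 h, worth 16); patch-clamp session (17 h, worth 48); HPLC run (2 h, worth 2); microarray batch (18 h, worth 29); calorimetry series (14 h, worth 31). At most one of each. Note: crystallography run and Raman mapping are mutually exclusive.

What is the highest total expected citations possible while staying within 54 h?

Density check — patch-clamp session 2.82, XRD sweep 2.67, confocal imaging 2.62, crystallography run 2.29 are the best per h.
Taking the top-ratio experiments first gives XRD sweep + crystallography run + confocal imaging + patch-clamp session + HPLC run + calorimetry series for 126 (51 h).
Replace crystallography run with SAXS beamtime: the trade gains 4 net, giving 130 at 54 h.
The closest alternative, SAXS beamtime + XRD sweep + confocal imaging + patch-clamp session + calorimetry series, reaches only 128.

130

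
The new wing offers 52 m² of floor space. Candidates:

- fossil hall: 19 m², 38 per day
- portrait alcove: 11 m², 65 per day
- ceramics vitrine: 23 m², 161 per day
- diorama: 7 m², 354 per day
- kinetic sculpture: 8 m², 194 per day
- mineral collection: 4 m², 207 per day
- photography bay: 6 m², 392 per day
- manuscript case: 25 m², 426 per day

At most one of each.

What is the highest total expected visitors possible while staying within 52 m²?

1573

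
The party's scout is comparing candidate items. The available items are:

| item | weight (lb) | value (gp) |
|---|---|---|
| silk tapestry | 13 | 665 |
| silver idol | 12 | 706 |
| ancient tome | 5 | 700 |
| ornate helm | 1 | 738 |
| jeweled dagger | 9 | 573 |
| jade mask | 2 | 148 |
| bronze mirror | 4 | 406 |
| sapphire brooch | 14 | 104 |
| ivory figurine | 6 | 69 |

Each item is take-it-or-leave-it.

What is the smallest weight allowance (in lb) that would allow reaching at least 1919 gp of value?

12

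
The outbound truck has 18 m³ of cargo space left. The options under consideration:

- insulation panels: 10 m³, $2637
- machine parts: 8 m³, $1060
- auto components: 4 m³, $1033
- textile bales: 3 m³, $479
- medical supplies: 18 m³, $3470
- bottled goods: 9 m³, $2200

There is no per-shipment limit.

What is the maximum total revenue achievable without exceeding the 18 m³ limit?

By revenue per m³: insulation panels 263.70, auto components 258.25, bottled goods 244.44 lead.
Best packing: insulation panels + 2×auto components — 18 m³, 4703 total.
Nothing else within 18 m³ beats 4703.

4703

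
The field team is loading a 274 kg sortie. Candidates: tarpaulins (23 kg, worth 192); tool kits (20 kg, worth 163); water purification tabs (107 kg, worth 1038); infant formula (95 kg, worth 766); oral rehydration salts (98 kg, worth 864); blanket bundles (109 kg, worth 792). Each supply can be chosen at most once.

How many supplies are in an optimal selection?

4

Best achievable people served is 2257.
tarpaulins + tool kits + water purification tabs + oral rehydration salts hits 2257 at 248 kg.
Any selection reaching 2257 contains exactly 4 supplies.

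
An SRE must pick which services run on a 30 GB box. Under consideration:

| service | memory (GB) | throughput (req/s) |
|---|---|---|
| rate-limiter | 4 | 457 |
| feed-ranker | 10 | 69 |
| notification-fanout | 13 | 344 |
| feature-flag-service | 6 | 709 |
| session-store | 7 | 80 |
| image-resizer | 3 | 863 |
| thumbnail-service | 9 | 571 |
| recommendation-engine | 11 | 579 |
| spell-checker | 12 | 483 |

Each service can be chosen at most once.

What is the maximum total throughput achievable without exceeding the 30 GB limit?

A density-first pass picks rate-limiter + feature-flag-service + session-store + image-resizer + thumbnail-service — 2680 at 29 GB.
The 11 GB tied up in rate-limiter and session-store is better spent on recommendation-engine — total rises to 2722 (29 GB).
The closest alternative, rate-limiter + feature-flag-service + session-store + image-resizer + thumbnail-service, reaches only 2680.

2722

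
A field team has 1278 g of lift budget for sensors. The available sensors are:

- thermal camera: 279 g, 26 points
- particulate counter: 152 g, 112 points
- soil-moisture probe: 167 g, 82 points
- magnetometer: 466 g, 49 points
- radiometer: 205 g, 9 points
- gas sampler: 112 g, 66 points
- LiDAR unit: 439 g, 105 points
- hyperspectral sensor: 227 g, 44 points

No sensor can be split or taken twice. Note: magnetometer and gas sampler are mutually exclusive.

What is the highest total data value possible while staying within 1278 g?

Taking particulate counter + soil-moisture probe + gas sampler + LiDAR unit + hyperspectral sensor: 1097 g used, 409 in data value.

409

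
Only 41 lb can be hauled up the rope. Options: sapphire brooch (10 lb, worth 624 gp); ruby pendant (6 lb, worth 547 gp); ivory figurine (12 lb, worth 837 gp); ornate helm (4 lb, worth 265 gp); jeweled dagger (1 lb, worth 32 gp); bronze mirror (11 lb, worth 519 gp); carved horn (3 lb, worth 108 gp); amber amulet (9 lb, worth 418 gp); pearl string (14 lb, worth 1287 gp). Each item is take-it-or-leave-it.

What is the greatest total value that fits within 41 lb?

3089

Ranking by ratio (value/lb): pearl string 91.93, ruby pendant 91.17, ivory figurine 69.75.
Filling by ratio: ruby pendant + ivory figurine + ornate helm + jeweled dagger + carved horn + pearl string for 3076, with 1 lb left unused.
Dropping ornate helm and jeweled dagger and carved horn frees 8 lb; slotting in amber amulet (9 lb) lifts the total to 3089 at 41 lb.
An exhaustive check of the 512 subsets confirms 3089.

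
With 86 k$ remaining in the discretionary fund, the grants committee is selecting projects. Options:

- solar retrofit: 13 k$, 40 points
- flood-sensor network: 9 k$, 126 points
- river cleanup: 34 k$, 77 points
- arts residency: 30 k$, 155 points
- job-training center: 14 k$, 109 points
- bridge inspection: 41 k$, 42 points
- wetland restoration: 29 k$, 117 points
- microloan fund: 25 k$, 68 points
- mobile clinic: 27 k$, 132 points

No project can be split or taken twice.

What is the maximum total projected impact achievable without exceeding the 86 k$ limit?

Density check — flood-sensor network 14.00, job-training center 7.79, arts residency 5.17, mobile clinic 4.89 are the best per k$.
The ratio ordering already packs tightly: flood-sensor network + arts residency + job-training center + mobile clinic, 80 k$, 522.

522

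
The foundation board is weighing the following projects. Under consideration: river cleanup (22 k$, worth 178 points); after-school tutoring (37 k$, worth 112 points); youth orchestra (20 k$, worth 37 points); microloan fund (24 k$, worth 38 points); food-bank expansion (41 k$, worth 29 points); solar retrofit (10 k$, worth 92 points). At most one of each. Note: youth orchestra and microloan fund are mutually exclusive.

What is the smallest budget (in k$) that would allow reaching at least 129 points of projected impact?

22

Need the lightest bundle worth ≥ 129.
river cleanup: 178 projected impact at 22 k$.
Any bundle with less than 22 k$ falls short of 129.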